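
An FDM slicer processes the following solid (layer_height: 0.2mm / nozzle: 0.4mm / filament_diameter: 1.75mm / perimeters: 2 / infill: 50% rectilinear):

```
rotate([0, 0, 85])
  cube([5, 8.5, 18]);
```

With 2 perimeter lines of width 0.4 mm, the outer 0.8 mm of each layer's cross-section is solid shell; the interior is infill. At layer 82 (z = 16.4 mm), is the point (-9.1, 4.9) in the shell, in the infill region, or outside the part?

outside

At z = 16.4 mm: the 5×8.5 cube contributes its full rectangle; (rotated 85° about Z; rotation is an isometry so areas/perimeters/island counts are preserved). Overall, the cross-section is a single solid region. Undo the 85° rotation: the query point maps to (4.088, 9.492) in the un-rotated model frame. The nearest boundary edge runs (5.00, 8.50)→(0.00, 8.50); distance from the point to it = 0.99 mm. The point is not inside any of the regions above, so it lies outside the cross-section (0.99 mm from the nearest boundary).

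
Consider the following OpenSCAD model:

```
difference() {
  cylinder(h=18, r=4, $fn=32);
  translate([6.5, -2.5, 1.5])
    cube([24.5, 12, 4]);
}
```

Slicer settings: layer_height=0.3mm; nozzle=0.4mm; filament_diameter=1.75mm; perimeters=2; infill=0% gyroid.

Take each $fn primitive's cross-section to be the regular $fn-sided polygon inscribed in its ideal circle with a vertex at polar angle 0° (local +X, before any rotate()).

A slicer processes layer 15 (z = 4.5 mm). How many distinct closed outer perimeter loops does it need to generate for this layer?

1

At z = 4.5 mm: the r=4 cylinder contributes a regular 32-gon of circumradius 4; the cube at (6.5, -2.5) is present — its section is the full 24.5×12 rectangle; Taking the first minus the rest: starting from the r=4 cylinder, the 24.5×12 cube at (6.5, -2.5) misses the remaining region (no effect) — 1 connected region. The result has 1 disconnected region.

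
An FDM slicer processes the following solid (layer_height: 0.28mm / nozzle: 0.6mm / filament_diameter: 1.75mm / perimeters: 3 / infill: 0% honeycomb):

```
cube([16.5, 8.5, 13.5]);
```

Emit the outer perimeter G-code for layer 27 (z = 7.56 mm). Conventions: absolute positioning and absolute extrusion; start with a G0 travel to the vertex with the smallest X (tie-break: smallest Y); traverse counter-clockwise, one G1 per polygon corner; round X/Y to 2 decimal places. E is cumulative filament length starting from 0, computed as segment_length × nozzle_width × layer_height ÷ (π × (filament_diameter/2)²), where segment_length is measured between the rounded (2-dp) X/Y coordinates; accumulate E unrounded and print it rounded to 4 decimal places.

At z = 7.56 mm: the cube (footprint 16.5×8.5) is included at this height. The outline is a single polygon with 4 vertices. Extrusion per mm of travel: 0.6 × 0.28 / (π × 0.875²) = 0.069846. Accumulating E over each segment gives final E = 3.4923.

G0 X0.00 Y0.00 Z7.56
G1 X16.50 Y0.00 E1.1525
G1 X16.50 Y8.50 E1.7462
G1 X0.00 Y8.50 E2.8986
G1 X0.00 Y0.00 E3.4923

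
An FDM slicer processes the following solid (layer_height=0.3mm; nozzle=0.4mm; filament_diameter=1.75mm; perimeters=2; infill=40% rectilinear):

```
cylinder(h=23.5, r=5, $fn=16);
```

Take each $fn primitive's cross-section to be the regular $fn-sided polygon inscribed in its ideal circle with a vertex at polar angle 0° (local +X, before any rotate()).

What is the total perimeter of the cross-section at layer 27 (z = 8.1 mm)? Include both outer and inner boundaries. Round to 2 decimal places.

At z = 8.1 mm: the cylinder: section is a regular 16-gon, circumradius r=5 (perimeter = 2·16·5.000·sin(180°/16) = 31.21 mm). Overall, the cross-section is a single solid region. Total boundary length (outer) = 31.21 mm.

31.21 mm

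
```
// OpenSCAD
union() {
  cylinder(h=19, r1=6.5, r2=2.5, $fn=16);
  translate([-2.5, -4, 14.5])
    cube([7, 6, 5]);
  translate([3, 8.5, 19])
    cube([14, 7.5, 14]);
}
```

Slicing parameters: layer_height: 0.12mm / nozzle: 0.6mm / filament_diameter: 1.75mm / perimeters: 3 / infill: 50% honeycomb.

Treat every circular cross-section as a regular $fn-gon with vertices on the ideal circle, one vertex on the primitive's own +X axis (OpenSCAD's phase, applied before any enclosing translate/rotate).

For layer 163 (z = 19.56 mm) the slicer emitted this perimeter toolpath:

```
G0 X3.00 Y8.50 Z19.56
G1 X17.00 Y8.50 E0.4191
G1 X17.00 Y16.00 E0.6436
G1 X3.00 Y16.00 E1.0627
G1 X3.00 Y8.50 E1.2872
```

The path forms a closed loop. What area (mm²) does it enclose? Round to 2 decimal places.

105.00 mm²

Apply the shoelace formula to the sequence of (X, Y) vertices; enclosed area = 105.00 mm².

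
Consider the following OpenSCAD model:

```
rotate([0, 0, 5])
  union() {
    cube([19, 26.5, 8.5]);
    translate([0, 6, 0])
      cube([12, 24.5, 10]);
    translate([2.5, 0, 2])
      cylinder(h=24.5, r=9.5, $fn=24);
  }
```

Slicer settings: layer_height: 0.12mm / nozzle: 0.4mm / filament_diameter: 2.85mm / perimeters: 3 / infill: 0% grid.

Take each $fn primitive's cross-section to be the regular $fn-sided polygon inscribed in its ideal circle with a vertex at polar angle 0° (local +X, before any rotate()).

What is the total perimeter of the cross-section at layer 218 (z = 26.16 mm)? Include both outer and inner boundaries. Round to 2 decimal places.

59.52 mm

At z = 26.16 mm: the cube is not intersected at this z (z outside [0, 8.5]); the cube at (0, 6) is not intersected at this z (z outside [0, 10]); the r=9.5 cylinder at (2.5, 0) contributes a regular 24-gon of circumradius 9.5 (perimeter = 2·24·9.500·sin(180°/24) = 59.52 mm); Combining (union): only the r=9.5 cylinder at (2.5, 0) is present, so the union is just that shape — boundary = 59.52 mm; (whole slice rotated 5° about Z — lengths, areas and connectivity unchanged). Overall, the cross-section is a single solid region. Total boundary length (outer) = 59.52 mm.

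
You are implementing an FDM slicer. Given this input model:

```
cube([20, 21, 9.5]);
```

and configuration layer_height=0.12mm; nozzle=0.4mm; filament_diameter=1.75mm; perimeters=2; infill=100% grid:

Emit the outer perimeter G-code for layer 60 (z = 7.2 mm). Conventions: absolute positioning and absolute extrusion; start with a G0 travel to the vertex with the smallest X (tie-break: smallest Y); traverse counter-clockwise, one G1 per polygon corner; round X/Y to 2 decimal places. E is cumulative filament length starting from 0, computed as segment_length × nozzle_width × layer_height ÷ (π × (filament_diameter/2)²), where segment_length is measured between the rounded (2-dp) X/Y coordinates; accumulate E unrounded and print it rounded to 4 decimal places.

At z = 7.2 mm: the 20×21 cube contributes its full rectangle. The outline is a single polygon with 4 vertices. Extrusion per mm of travel: 0.4 × 0.12 / (π × 0.875²) = 0.019956. Accumulating E over each segment gives final E = 1.6364.

G0 X0.00 Y0.00 Z7.20
G1 X20.00 Y0.00 E0.3991
G1 X20.00 Y21.00 E0.8182
G1 X0.00 Y21.00 E1.2173
G1 X0.00 Y0.00 E1.6364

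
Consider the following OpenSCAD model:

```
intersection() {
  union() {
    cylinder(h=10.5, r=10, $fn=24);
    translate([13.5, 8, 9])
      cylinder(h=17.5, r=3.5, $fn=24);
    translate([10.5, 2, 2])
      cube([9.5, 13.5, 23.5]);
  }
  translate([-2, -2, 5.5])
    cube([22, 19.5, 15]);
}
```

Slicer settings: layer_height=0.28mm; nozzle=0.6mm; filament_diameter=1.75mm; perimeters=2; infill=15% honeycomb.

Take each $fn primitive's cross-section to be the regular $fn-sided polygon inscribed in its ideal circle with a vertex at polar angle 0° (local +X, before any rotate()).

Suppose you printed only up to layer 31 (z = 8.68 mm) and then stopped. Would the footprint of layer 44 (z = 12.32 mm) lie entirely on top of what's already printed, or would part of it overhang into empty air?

Compare the two slices. At z = 8.68: the r=10 cylinder contributes a regular 24-gon of circumradius 10 (area = (24/2)·10.000²·sin(360°/24) = 310.58 mm²); the cylinder at (13.5, 8) is not intersected at this z (z outside [9, 26.5]); the cube at (10.5, 2) (footprint 9.5×13.5) is included at this height (area 128.25 mm²); Combining (union): the 2 present regions are separate (no shared area or edge), so areas and boundary lengths simply add and each stays a separate island — area = 438.83 mm²; the cube at (-2, -2) (footprint 22×19.5) is included at this height (area 429.00 mm²); After intersecting: the 22×19.5 cube at (-2, -2) partially overlaps the result so far; clipping to the common part keeps 249.37 mm² — area = 249.37 mm². At z = 12.32: the cylinder is not intersected at this z (z outside [0, 10.5]); the r=3.5 cylinder at (13.5, 8) gives a regular 24-gon of circumradius 3.5 (constant along its height) (area = (24/2)·3.500²·sin(360°/24) = 38.05 mm²); the cube at (10.5, 2) is present — its section is the full 9.5×13.5 rectangle (area 128.25 mm²); Combining (union): the regions partially overlap — summed areas 166.30 mm² minus the doubly-counted overlap 36.90 mm² gives 129.40 mm² — area = 129.40 mm²; the cube at (-2, -2) is present — its section is the full 22×19.5 rectangle (area 429.00 mm²); Taking the intersection: the result so far lies inside the 22×19.5 cube at (-2, -2), so it is kept whole — area = 129.40 mm². Checking containment: at z = 12.32 the cross-section extends beyond the z = 8.68 cross-section by about 1.15 mm².

part overhangs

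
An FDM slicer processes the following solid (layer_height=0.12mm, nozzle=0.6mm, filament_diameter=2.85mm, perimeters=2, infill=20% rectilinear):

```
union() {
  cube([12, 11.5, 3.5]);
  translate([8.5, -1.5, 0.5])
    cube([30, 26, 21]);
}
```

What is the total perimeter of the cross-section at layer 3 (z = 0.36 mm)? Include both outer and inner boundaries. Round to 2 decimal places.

47.00 mm

At z = 0.36 mm: the cube is present — its section is the full 12×11.5 rectangle (perimeter 47.00 mm); the cube at (8.5, -1.5) is absent (z outside [0.5, 21.5]); Taking the union: only the 12×11.5 cube is present, so the union is just that shape — boundary = 47.00 mm. Overall, the cross-section is a single solid region. Total boundary length (outer) = 47.00 mm.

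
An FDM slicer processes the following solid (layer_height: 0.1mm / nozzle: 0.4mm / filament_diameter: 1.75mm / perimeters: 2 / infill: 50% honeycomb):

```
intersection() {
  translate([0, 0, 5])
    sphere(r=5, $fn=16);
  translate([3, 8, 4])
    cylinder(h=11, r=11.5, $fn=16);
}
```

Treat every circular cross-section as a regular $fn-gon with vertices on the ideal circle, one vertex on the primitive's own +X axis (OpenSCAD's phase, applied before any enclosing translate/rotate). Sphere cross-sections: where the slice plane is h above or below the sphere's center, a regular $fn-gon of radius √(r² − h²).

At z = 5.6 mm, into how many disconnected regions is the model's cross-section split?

At z = 5.6 mm: the r=5 sphere contributes a regular 16-gon of circumradius √(5²−0.6²) = 4.964; the r=11.5 cylinder at (3, 8) contributes a regular 16-gon of circumradius 11.5; Keeping only the common overlap: the r=11.5 cylinder at (3, 8) partially overlaps the r=5 sphere; clipping to the common part keeps 61.32 mm² — 1 connected region. The result has 1 disconnected region.

1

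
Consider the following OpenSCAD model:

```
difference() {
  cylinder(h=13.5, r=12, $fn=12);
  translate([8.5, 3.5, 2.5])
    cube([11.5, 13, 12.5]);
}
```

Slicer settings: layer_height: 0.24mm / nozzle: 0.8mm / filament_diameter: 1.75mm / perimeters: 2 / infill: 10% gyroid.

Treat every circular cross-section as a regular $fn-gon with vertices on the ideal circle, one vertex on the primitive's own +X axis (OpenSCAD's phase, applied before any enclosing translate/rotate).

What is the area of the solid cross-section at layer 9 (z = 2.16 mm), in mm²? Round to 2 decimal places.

432.00 mm²

At z = 2.16 mm: the cylinder: section is a regular 12-gon, circumradius r=12 (area = (12/2)·12.000²·sin(360°/12) = 432.00 mm²); the cube at (8.5, 3.5) does not reach this height (z outside [2.5, 15]); After the difference (first − rest): none of the subtracted shapes is present at this height, so the r=12 cylinder is unchanged — area = 432.00 mm². Overall, the cross-section is a single solid region. Net area = 432.00 mm².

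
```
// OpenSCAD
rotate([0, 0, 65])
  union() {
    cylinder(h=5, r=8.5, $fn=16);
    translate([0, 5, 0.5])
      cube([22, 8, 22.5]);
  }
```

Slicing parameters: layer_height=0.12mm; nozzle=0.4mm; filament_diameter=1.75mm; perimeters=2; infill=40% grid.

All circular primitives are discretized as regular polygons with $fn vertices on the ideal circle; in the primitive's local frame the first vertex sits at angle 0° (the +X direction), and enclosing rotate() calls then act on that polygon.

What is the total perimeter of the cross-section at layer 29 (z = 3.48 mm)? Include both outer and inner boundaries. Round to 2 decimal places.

At z = 3.48 mm: the r=8.5 cylinder contributes a regular 16-gon of circumradius 8.5 (perimeter = 2·16·8.500·sin(180°/16) = 53.06 mm); the cube at (0, 5) (footprint 22×8) is included at this height (perimeter 60.00 mm); Merging all regions: the regions partially overlap (shared area 16.00 mm²), so the edge portions inside another operand are dropped and the merged outline is re-measured after clipping — boundary = 95.03 mm; (whole slice rotated 65° about Z — lengths, areas and connectivity unchanged). Overall, the cross-section is a single solid region. Total boundary length (outer) = 95.03 mm.

95.03 mm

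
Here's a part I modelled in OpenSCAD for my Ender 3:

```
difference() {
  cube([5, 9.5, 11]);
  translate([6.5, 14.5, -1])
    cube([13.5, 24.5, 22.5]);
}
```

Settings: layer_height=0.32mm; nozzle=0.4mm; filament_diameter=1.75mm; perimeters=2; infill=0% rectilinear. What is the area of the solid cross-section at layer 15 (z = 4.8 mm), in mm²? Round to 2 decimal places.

47.50 mm²

At z = 4.8 mm: the cube (footprint 5×9.5) is included at this height (area 47.50 mm²); the 13.5×24.5 cube at (6.5, 14.5) contributes its full rectangle (area 330.75 mm²); Subtracting the remaining from the first: starting from the 5×9.5 cube (47.50 mm²), the 13.5×24.5 cube at (6.5, 14.5) misses the remaining region (no effect) — area = 47.50 mm². Overall, the cross-section is a single solid region. Net area = 47.50 mm².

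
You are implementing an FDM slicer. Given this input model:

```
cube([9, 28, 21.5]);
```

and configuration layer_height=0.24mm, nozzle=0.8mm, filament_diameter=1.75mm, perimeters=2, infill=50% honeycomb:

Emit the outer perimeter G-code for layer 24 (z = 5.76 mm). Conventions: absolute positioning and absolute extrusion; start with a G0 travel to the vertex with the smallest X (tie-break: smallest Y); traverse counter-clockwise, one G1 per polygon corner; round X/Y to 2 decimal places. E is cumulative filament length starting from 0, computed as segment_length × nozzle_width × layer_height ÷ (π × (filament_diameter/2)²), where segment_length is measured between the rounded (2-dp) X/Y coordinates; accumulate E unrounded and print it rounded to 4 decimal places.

G0 X0.00 Y0.00 Z5.76
G1 X9.00 Y0.00 E0.7184
G1 X9.00 Y28.00 E2.9535
G1 X0.00 Y28.00 E3.6719
G1 X0.00 Y0.00 E5.9070

At z = 5.76 mm: the cube is present — its section is the full 9×28 rectangle. The outline is a single polygon with 4 vertices. Extrusion per mm of travel: 0.8 × 0.24 / (π × 0.875²) = 0.079824. Accumulating E over each segment gives final E = 5.9070.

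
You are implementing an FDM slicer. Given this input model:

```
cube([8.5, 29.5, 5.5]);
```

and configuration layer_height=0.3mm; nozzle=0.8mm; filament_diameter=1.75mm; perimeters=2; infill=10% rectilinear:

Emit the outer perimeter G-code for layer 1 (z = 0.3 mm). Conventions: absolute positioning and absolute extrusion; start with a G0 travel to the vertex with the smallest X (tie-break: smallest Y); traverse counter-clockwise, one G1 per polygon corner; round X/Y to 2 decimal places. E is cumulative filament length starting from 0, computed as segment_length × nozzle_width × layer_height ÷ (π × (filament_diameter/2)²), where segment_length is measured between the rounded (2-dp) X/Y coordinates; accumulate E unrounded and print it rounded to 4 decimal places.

At z = 0.3 mm: the cube is present — its section is the full 8.5×29.5 rectangle. The outline is a single polygon with 4 vertices. Extrusion per mm of travel: 0.8 × 0.3 / (π × 0.875²) = 0.099780. Accumulating E over each segment gives final E = 7.5833.

G0 X0.00 Y0.00 Z0.30
G1 X8.50 Y0.00 E0.8481
G1 X8.50 Y29.50 E3.7917
G1 X0.00 Y29.50 E4.6398
G1 X0.00 Y0.00 E7.5833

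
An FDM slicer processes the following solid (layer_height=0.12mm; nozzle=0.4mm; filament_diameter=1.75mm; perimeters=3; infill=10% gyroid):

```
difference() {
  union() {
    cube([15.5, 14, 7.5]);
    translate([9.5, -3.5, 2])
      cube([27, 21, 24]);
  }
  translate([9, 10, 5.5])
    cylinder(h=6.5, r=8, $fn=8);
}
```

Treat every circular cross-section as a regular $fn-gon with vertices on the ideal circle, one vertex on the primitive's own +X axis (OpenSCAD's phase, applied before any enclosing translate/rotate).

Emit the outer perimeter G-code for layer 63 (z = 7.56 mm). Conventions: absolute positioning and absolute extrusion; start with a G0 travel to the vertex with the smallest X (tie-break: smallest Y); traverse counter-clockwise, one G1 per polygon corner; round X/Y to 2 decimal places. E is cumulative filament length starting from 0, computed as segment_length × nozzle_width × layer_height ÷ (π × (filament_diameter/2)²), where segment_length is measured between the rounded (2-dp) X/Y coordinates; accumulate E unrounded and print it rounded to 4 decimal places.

At z = 7.56 mm: the cube is absent (z outside [0, 7.5]); the 27×21 cube at (9.5, -3.5) contributes its full rectangle; Taking the union: only the 27×21 cube at (9.5, -3.5) is present, so the union is just that shape — 1 connected region; the cylinder at (9, 10): section is a regular 8-gon, circumradius r=8; Subtracting the remaining from the first: starting from the result so far, the r=8 cylinder at (9, 10) partially overlaps it — only the 82.51 mm² overlap (of its 181.02 mm²) is removed, clipping the outline — 1 connected region. The outline is a single polygon with 8 vertices. Extrusion per mm of travel: 0.4 × 0.12 / (π × 0.875²) = 0.019956. Accumulating E over each segment gives final E = 2.0484.

G0 X9.50 Y-3.50 Z7.56
G1 X36.50 Y-3.50 E0.5388
G1 X36.50 Y17.50 E0.9579
G1 X10.21 Y17.50 E1.4825
G1 X14.66 Y15.66 E1.5786
G1 X17.00 Y10.00 E1.7009
G1 X14.66 Y4.34 E1.8231
G1 X9.50 Y2.21 E1.9345
G1 X9.50 Y-3.50 E2.0484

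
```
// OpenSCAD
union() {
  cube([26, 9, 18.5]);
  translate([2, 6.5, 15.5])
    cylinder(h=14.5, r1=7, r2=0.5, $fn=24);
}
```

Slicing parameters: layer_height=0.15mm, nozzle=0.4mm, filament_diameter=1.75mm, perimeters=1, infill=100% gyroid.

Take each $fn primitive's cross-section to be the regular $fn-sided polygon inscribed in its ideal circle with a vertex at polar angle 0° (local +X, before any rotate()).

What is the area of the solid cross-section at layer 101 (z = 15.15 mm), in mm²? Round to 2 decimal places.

At z = 15.15 mm: the cube is present — its section is the full 26×9 rectangle (area 234.00 mm²); the cone at (2, 6.5) does not reach this height (z outside [15.5, 30]); Combining (union): only the 26×9 cube is present, so the union is just that shape — area = 234.00 mm². Overall, the cross-section is a single solid region. Net area = 234.00 mm².

234.00 mm²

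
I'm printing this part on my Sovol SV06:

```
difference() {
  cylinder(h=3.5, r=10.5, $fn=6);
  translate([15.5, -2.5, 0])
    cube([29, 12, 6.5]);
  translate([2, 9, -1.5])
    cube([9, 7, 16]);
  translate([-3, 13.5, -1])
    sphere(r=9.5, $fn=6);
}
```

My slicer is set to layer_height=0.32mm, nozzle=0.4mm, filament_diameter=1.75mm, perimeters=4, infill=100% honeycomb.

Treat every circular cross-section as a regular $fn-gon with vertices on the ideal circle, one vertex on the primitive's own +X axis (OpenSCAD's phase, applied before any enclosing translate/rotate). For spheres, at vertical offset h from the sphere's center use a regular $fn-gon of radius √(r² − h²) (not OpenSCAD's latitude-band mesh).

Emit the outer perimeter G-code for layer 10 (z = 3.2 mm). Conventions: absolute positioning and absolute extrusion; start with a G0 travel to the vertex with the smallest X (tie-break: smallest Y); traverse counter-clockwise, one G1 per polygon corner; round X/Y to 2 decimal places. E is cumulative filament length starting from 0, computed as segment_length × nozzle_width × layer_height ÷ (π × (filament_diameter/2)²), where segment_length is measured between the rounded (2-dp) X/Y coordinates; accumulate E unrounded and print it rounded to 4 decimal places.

At z = 3.2 mm: the r=10.5 cylinder contributes a regular 6-gon of circumradius 10.5; the cube at (15.5, -2.5) (footprint 29×12) is included at this height; the cube at (2, 9) (footprint 9×7) is included at this height; the r=9.5 sphere at (-3, 13.5) slices to a regular 6-gon of circumradius 8.521 (√(r²−h²) with h=4.2 from center); Taking the first minus the rest: starting from the r=10.5 cylinder, the 29×12 cube at (15.5, -2.5) misses the remaining region (no effect); the 9×7 cube at (2, 9) partially overlaps it — only the 0.31 mm² overlap (of its 63.00 mm²) is removed, clipping the outline; the r=9.5 sphere at (-3, 13.5) partially overlaps it — only the 24.37 mm² overlap (of its 188.65 mm²) is removed, clipping the outline — 1 connected region. The outline is a single polygon with 8 vertices. Extrusion per mm of travel: 0.4 × 0.32 / (π × 0.875²) = 0.053216. Accumulating E over each segment gives final E = 3.3467.

G0 X-10.50 Y0.00 Z3.20
G1 X-5.25 Y-9.09 E0.5586
G1 X5.25 Y-9.09 E1.1174
G1 X10.50 Y0.00 E1.6760
G1 X5.30 Y9.00 E2.2292
G1 X2.92 Y9.00 E2.3558
G1 X1.26 Y6.12 E2.5327
G1 X-6.97 Y6.12 E2.9707
G1 X-10.50 Y0.00 E3.3467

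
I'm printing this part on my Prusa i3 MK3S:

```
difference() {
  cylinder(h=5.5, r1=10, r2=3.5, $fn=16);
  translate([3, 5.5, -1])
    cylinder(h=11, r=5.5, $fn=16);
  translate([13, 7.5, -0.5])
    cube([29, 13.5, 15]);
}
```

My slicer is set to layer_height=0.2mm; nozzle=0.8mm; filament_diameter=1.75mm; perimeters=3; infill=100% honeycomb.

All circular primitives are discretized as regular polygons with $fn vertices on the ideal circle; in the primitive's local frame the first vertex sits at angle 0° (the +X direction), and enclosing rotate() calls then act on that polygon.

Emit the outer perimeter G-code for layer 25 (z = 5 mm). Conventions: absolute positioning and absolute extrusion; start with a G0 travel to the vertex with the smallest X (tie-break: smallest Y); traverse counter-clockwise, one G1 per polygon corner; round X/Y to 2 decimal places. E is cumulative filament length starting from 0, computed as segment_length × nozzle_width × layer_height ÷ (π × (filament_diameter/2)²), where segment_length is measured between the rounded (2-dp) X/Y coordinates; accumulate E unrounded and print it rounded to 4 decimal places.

G0 X-4.09 Y0.00 Z5.00
G1 X-3.78 Y-1.57 E0.1065
G1 X-2.89 Y-2.89 E0.2124
G1 X-1.57 Y-3.78 E0.3183
G1 X0.00 Y-4.09 E0.4247
G1 X1.57 Y-3.78 E0.5312
G1 X2.89 Y-2.89 E0.6371
G1 X3.78 Y-1.57 E0.7430
G1 X4.09 Y0.00 E0.8494
G1 X4.05 Y0.21 E0.8636
G1 X3.00 Y0.00 E0.9349
G1 X0.90 Y0.42 E1.0773
G1 X-0.89 Y1.61 E1.2203
G1 X-2.08 Y3.40 E1.3633
G1 X-2.09 Y3.43 E1.3654
G1 X-2.89 Y2.89 E1.4296
G1 X-3.78 Y1.57 E1.5355
G1 X-4.09 Y0.00 E1.6420

At z = 5 mm: the cone: at t=0.909 of its height the radius interpolates to r₁+(r₂−r₁)t = 4.091, giving a regular 16-gon of that circumradius; the cylinder at (3, 5.5): section is a regular 16-gon, circumradius r=5.5; the cube at (13, 7.5) is present — its section is the full 29×13.5 rectangle; Taking the first minus the rest: starting from the cone, the r=5.5 cylinder at (3, 5.5) partially overlaps it — only the 15.48 mm² overlap (of its 92.61 mm²) is removed, clipping the outline; the 29×13.5 cube at (13, 7.5) misses the remaining region (no effect) — 1 connected region. The outline is a single polygon with 17 vertices. Extrusion per mm of travel: 0.8 × 0.2 / (π × 0.875²) = 0.066520. Accumulating E over each segment gives final E = 1.6420.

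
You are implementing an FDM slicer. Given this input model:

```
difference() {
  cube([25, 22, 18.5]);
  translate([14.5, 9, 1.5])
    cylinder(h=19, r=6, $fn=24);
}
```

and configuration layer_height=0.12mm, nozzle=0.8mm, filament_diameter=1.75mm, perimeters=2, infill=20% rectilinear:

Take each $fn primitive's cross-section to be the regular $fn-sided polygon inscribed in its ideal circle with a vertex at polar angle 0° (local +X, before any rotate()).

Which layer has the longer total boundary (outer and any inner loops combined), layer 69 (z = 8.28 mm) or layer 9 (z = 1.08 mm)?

Layer 69 (z = 8.28): the 25×22 cube contributes its full rectangle (perimeter 94.00 mm); the r=6 cylinder at (14.5, 9) gives a regular 24-gon of circumradius 6 (constant along its height) (perimeter = 2·24·6.000·sin(180°/24) = 37.59 mm); Subtracting the remaining from the first: starting from the 25×22 cube, the r=6 cylinder at (14.5, 9) lies wholly inside it (removes its full 111.81 mm² and its 37.59 mm outline becomes a hole wall) — boundary (outer + 1 inner loop) = 131.59 mm. So its perimeter = 131.59 mm. Layer 9 (z = 1.08): the cube is present — its section is the full 25×22 rectangle (perimeter 94.00 mm); the cylinder at (14.5, 9) does not reach this height (z outside [1.5, 20.5]); Subtracting the remaining from the first: none of the subtracted shapes is present at this height, so the 25×22 cube is unchanged — boundary = 94.00 mm. So its perimeter = 94.00 mm. Layer 69 is larger (131.59 vs 94.00 mm).

layer 69 (z = 8.28 mm)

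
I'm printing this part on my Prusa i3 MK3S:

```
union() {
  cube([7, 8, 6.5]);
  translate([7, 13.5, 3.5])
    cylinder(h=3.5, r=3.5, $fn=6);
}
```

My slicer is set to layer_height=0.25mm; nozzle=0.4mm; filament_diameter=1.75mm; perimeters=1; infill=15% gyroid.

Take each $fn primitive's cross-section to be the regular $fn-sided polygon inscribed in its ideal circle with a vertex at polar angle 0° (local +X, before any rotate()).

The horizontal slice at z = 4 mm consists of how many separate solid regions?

At z = 4 mm: the cube (footprint 7×8) is included at this height; the r=3.5 cylinder at (7, 13.5) gives a regular 6-gon of circumradius 3.5 (constant along its height); Merging all regions: the 2 present regions are separate (no shared area or edge), so areas and boundary lengths simply add and each stays a separate island — 2 connected regions. The result has 2 disconnected regions.

2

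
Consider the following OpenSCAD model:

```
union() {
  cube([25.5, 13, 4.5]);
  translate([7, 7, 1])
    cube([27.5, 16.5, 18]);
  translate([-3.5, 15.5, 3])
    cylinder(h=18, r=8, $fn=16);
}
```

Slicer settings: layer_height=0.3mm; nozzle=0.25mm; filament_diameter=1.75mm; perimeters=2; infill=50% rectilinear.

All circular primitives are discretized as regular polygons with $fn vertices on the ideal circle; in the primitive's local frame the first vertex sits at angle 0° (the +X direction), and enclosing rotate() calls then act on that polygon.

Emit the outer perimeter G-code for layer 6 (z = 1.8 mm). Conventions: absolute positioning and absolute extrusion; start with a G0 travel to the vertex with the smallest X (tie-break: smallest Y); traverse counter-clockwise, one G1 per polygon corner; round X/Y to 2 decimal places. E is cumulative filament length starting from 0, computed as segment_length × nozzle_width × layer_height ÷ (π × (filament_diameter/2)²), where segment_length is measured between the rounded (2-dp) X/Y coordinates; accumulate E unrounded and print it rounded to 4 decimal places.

At z = 1.8 mm: the cube is present — its section is the full 25.5×13 rectangle; the cube at (7, 7) is present — its section is the full 27.5×16.5 rectangle; the cylinder at (-3.5, 15.5) is absent (z outside [3, 21]); Merging all regions: the regions partially overlap (shared area 111.00 mm²), so overlapping operands fuse into one piece — 1 connected region. The outline is a single polygon with 8 vertices. Extrusion per mm of travel: 0.25 × 0.3 / (π × 0.875²) = 0.031181. Accumulating E over each segment gives final E = 3.6170.

G0 X0.00 Y0.00 Z1.80
G1 X25.50 Y0.00 E0.7951
G1 X25.50 Y7.00 E1.0134
G1 X34.50 Y7.00 E1.2940
G1 X34.50 Y23.50 E1.8085
G1 X7.00 Y23.50 E2.6660
G1 X7.00 Y13.00 E2.9934
G1 X0.00 Y13.00 E3.2117
G1 X0.00 Y0.00 E3.6170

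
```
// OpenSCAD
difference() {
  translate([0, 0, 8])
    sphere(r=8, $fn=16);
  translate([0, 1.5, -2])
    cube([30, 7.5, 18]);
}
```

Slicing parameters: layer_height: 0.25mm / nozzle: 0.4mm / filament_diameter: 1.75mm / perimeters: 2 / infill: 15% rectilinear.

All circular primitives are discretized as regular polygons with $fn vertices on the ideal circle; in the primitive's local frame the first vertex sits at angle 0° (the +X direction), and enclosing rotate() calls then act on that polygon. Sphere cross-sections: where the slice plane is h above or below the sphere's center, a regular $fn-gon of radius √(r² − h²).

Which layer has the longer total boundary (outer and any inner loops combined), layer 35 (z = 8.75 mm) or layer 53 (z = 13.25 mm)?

Layer 35 (z = 8.75): the r=8 sphere slices to a regular 16-gon of circumradius 7.965 (√(r²−h²) with h=0.75 from center) (perimeter = 2·16·7.965·sin(180°/16) = 49.72 mm); the cube at (0, 1.5) is present — its section is the full 30×7.5 rectangle (perimeter 75.00 mm); Subtracting the remaining from the first: starting from the r=8 sphere, the 30×7.5 cube at (0, 1.5) partially overlaps it — only the 36.83 mm² overlap (of its 225.00 mm²) is removed, clipping the outline — boundary = 52.95 mm. So its perimeter = 52.95 mm. Layer 53 (z = 13.25): the r=8 sphere contributes a regular 16-gon of circumradius √(8²−5.25²) = 6.036 (perimeter = 2·16·6.036·sin(180°/16) = 37.68 mm); the cube at (0, 1.5) (footprint 30×7.5) is included at this height (perimeter 75.00 mm); After the difference (first − rest): starting from the r=8 sphere, the 30×7.5 cube at (0, 1.5) partially overlaps it — only the 19.06 mm² overlap (of its 225.00 mm²) is removed, clipping the outline — boundary = 40.07 mm. So its perimeter = 40.07 mm. Layer 35 is larger (52.95 vs 40.07 mm).

layer 35 (z = 8.75 mm)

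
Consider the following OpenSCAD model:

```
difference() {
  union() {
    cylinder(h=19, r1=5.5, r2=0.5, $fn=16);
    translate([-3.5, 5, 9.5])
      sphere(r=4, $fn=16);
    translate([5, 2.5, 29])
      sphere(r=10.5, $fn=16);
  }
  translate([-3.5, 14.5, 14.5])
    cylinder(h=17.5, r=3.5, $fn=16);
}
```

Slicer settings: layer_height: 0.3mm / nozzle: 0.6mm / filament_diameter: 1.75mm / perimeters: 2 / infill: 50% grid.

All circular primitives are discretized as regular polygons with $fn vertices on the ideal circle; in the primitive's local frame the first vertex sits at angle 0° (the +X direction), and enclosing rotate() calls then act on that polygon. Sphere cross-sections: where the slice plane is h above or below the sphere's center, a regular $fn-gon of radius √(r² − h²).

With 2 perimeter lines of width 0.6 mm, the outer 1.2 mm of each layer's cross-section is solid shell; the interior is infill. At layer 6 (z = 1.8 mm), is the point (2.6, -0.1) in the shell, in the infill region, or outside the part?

infill

At z = 1.8 mm: the cone (r1=5.5→r2=0.5) has section circumradius 5.026 here — a regular 16-gon; the sphere at (-3.5, 5) is absent (|z−center|=7.700 > r=4); the sphere at (5, 2.5) is not intersected at this z (|z−center|=27.200 > r=10.5); Taking the union: only the cone is present, so the union is just that shape — 1 connected region; the cylinder at (-3.5, 14.5) is not intersected at this z (z outside [14.5, 32]); Taking the first minus the rest: none of the subtracted shapes is present at this height, so that combined region is unchanged — 1 connected region. Overall, the cross-section is a single solid region. The nearest boundary edge runs (4.64, -1.92)→(5.03, 0.00); distance from the point to it = 2.36 mm. The point is inside the cross-section and 2.36 mm from the nearest boundary — more than the 1.2 mm shell width (2 × 0.6), so it's in the infill interior.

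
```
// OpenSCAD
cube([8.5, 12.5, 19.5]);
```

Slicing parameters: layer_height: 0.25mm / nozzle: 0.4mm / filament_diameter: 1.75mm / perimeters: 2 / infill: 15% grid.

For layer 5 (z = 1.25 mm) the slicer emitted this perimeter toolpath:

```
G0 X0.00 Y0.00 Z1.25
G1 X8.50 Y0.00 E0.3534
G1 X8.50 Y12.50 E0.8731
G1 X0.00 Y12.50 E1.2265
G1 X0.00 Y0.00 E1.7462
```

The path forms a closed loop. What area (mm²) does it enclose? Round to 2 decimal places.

106.25 mm²

Apply the shoelace formula to the sequence of (X, Y) vertices; enclosed area = 106.25 mm².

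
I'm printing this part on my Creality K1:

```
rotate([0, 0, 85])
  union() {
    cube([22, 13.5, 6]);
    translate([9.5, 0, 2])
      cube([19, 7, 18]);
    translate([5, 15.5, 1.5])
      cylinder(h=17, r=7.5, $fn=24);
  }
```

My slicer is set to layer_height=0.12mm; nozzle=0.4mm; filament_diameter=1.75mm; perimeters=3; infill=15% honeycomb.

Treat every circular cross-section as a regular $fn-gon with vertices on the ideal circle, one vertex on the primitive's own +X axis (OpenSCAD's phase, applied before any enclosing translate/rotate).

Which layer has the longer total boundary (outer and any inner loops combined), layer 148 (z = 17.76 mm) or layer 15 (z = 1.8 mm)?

Layer 148 (z = 17.76): the cube is not intersected at this z (z outside [0, 6]); the cube at (9.5, 0) (footprint 19×7) is included at this height (perimeter 52.00 mm); the cylinder at (5, 15.5): section is a regular 24-gon, circumradius r=7.5 (perimeter = 2·24·7.500·sin(180°/24) = 46.99 mm); Combining (union): the 2 present regions are separate (no shared area or edge), so areas and boundary lengths simply add and each stays a separate island — boundary = 98.99 mm; (whole slice rotated 85° about Z — lengths, areas and connectivity unchanged). So its perimeter = 98.99 mm. Layer 15 (z = 1.8): the cube (footprint 22×13.5) is included at this height (perimeter 71.00 mm); the cube at (9.5, 0) does not reach this height (z outside [2, 20]); the cylinder at (5, 15.5): section is a regular 24-gon, circumradius r=7.5 (perimeter = 2·24·7.500·sin(180°/24) = 46.99 mm); Combining (union): the regions partially overlap (shared area 53.20 mm²), so the edge portions inside another operand are dropped and the merged outline is re-measured after clipping — boundary = 87.02 mm; (rotated 85° about Z; rotation is an isometry so areas/perimeters/island counts are preserved). So its perimeter = 87.02 mm. Layer 148 is larger (98.99 vs 87.02 mm).

layer 148 (z = 17.76 mm)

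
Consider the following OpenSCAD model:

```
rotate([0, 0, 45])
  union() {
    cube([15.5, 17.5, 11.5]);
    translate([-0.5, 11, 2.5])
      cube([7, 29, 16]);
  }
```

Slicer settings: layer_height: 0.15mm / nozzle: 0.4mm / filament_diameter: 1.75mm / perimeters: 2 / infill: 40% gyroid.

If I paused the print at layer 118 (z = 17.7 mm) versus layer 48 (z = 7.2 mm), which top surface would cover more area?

layer 48 (z = 7.2 mm)

Layer 118 (z = 17.7): the cube does not reach this height (z outside [0, 11.5]); the 7×29 cube at (-0.5, 11) contributes its full rectangle (area 203.00 mm²); Merging all regions: only the 7×29 cube at (-0.5, 11) is present, so the union is just that shape — area = 203.00 mm²; (whole slice rotated 45° about Z — lengths, areas and connectivity unchanged). So its area = 203.00 mm². Layer 48 (z = 7.2): the cube (footprint 15.5×17.5) is included at this height (area 271.25 mm²); the cube at (-0.5, 11) (footprint 7×29) is included at this height (area 203.00 mm²); Taking the union: the regions partially overlap — summed areas 474.25 mm² minus the doubly-counted overlap 42.25 mm² gives 432.00 mm² — area = 432.00 mm²; (rotated 45° about Z; rotation is an isometry so areas/perimeters/island counts are preserved). So its area = 432.00 mm². Layer 48 is larger (432.00 vs 203.00 mm²).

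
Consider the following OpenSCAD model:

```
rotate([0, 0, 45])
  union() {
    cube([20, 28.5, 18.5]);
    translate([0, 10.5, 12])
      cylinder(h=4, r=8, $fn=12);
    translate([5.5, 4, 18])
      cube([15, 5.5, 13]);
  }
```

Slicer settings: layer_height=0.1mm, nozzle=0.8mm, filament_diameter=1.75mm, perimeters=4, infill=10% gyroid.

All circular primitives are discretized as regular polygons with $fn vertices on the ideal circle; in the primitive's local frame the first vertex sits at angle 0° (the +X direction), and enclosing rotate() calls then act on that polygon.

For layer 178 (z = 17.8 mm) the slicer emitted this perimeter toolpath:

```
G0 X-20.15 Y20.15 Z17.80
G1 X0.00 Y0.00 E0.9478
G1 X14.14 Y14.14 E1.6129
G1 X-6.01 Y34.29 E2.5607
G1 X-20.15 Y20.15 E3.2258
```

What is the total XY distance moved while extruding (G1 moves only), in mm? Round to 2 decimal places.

Sum the Euclidean lengths of each G1 segment: total = 96.99 mm.

96.99 mm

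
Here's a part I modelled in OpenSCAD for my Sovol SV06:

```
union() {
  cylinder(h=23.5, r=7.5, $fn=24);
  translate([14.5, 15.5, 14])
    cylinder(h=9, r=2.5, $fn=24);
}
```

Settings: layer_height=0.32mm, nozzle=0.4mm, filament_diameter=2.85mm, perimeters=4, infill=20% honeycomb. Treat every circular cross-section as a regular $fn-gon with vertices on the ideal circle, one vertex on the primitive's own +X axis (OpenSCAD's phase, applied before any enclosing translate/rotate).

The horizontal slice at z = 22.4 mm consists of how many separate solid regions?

2

At z = 22.4 mm: the cylinder: section is a regular 24-gon, circumradius r=7.5; the cylinder at (14.5, 15.5): section is a regular 24-gon, circumradius r=2.5; Merging all regions: the 2 present regions are separate (no shared area or edge), so areas and boundary lengths simply add and each stays a separate island — 2 connected regions. The result has 2 disconnected regions.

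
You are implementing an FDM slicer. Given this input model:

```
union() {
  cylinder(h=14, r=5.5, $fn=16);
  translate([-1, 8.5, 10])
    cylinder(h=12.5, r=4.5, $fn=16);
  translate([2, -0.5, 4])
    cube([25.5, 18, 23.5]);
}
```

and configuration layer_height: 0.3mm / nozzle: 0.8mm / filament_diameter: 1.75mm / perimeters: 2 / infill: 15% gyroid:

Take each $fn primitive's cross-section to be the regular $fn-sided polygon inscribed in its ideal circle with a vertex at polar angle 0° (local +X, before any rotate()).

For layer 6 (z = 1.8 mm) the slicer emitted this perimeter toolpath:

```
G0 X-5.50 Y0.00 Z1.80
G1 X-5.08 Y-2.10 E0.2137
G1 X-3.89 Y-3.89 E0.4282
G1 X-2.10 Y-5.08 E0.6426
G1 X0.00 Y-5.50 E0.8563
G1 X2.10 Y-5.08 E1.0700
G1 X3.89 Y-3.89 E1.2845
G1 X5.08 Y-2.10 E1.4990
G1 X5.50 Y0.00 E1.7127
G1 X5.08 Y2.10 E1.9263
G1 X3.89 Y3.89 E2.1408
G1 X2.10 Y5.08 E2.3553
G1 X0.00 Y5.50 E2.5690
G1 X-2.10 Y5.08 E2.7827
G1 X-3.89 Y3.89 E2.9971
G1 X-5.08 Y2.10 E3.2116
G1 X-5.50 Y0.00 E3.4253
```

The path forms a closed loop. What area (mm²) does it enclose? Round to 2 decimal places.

92.57 mm²

Apply the shoelace formula to the sequence of (X, Y) vertices; enclosed area = 92.57 mm².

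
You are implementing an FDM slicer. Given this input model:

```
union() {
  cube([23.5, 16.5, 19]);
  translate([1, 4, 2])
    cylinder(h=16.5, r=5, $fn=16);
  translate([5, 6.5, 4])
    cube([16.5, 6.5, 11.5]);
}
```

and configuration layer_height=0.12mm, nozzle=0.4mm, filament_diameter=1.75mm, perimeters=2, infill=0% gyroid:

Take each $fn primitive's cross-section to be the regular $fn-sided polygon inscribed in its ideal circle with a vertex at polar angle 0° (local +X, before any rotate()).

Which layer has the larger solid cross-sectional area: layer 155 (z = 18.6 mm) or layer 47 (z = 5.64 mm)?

Layer 155 (z = 18.6): the cube (footprint 23.5×16.5) is included at this height (area 387.75 mm²); the cylinder at (1, 4) does not reach this height (z outside [2, 18.5]); the cube at (5, 6.5) is absent (z outside [4, 15.5]); Merging all regions: only the 23.5×16.5 cube is present, so the union is just that shape — area = 387.75 mm². So its area = 387.75 mm². Layer 47 (z = 5.64): the cube is present — its section is the full 23.5×16.5 rectangle (area 387.75 mm²); the r=5 cylinder at (1, 4) gives a regular 16-gon of circumradius 5 (constant along its height) (area = (16/2)·5.000²·sin(360°/16) = 76.54 mm²); the 16.5×6.5 cube at (5, 6.5) contributes its full rectangle (area 107.25 mm²); Taking the union: the regions partially overlap — summed areas 571.54 mm² minus the doubly-counted overlap 152.58 mm² gives 418.95 mm² — area = 418.95 mm². So its area = 418.95 mm². Layer 47 is larger (418.95 vs 387.75 mm²).

layer 47 (z = 5.64 mm)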